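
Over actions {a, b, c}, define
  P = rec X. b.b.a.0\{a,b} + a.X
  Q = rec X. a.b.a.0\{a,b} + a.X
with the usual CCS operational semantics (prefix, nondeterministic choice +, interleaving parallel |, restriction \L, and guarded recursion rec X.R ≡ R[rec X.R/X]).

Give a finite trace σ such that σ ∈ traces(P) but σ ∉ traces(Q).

Reachable graph of P (4 states):
  s0 = rec X. b.b.a.0\{a,b} + a.X ⊢ -a-> s0, -b-> s1
  s1 = b.a.0\{a,b} ⊢ -b-> s2
  s2 = a.0\{a,b} ⊢ -a-> s3
  s3 = 0\{a,b} ⊢ (no moves)
Reachable graph of Q (4 states):
  t0 = rec X. a.b.a.0\{a,b} + a.X ⊢ -a-> t0, -a-> t1
  t1 = b.a.0\{a,b} ⊢ -b-> t2
  t2 = a.0\{a,b} ⊢ -a-> t3
  t3 = 0\{a,b} ⊢ (no moves)
Trace ⟨b⟩ through P, begin at {s0}:
  [1] b ⇒ {s1}
  ✓ P
Trace ⟨b⟩ through Q, begin at {t0}:
  [1] b ⇒ no successor for Q

b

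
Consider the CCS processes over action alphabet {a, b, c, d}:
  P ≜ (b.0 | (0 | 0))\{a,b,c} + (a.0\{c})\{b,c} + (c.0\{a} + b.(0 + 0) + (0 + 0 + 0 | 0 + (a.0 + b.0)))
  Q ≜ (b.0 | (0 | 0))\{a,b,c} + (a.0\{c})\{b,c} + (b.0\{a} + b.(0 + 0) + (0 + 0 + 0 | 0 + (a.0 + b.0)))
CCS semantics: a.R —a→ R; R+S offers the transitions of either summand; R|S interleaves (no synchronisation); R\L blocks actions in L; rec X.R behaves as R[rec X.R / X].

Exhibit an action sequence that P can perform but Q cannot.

c

LTS(P): 5 reachable states
  s0 = (b.0 | (0 | 0))\{a,b,c} + (a.0\{c})\{b,c} + (c.0\{a} + b.(0 + 0) + (0 + 0 + 0 | 0 + (a.0 + b.0))) has moves —a→ s1, —a→ s2, —b→ s1, —b→ s3, —c→ s4
  s1 = 0 has moves stopped
  s2 = 0\{c}\{b,c} has moves stopped
  s3 = 0 + 0 has moves stopped
  s4 = 0\{a} has moves stopped
LTS(Q): 5 reachable states
  t0 = (b.0 | (0 | 0))\{a,b,c} + (a.0\{c})\{b,c} + (b.0\{a} + b.(0 + 0) + (0 + 0 + 0 | 0 + (a.0 + b.0))) has moves —a→ t1, —a→ t2, —b→ t1, —b→ t3, —b→ t4
  t1 = 0 has moves stopped
  t2 = 0\{c}\{b,c} has moves stopped
  t3 = 0 + 0 has moves stopped
  t4 = 0\{a} has moves stopped
Run σ = ⟨c⟩ on P: start {s0}
  [1] c ⇒ {s4}
  ✓ P
Run σ = ⟨c⟩ on Q: start {t0}
  [1] c ⇒ ∅ (Q stuck)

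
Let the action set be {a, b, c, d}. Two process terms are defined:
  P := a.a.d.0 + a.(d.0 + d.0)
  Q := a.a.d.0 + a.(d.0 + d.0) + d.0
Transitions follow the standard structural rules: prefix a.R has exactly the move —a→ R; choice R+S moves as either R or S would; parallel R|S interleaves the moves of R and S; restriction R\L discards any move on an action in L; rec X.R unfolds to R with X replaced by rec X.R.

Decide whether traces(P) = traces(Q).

Reachable graph of P (5 states):
  p0 = a.a.d.0 + a.(d.0 + d.0) has moves —a→ p1, —a→ p2
  p1 = a.d.0 has moves —a→ p3
  p2 = d.0 + d.0 has moves —d→ p4
  p3 = d.0 has moves —d→ p4
  p4 = 0 has moves (no moves)
Reachable graph of Q (5 states):
  q0 = a.a.d.0 + a.(d.0 + d.0) + d.0 has moves —a→ q1, —a→ q2, —d→ q3
  q1 = a.d.0 has moves —a→ q4
  q2 = d.0 + d.0 has moves —d→ q3
  q3 = 0 has moves (no moves)
  q4 = d.0 has moves —d→ q3
Run σ = ⟨d⟩ on Q: start {q0}
  step 1 (d): {q3}
  Q completes σ.
Run σ = ⟨d⟩ on P: start {p0}
  step 1 (d): ∅ (P stuck)

NO — witness ⟨d⟩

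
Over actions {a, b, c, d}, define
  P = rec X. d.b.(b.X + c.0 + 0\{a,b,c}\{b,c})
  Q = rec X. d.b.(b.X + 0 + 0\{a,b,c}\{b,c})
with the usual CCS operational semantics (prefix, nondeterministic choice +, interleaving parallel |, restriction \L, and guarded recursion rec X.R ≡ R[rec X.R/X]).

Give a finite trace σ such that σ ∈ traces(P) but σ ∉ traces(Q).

Reachable graph of P (4 states):
  s0 = rec X. d.b.(b.X + c.0 + 0\{a,b,c}\{b,c}) has moves =d=> s1
  s1 = b.(b.(rec X. d.b.(b.X + c.0 + 0\{a,b,c}\{b,c})) + c.0 + 0\{a,b,c}\{b,c}) has moves =b=> s2
  s2 = b.(rec X. d.b.(b.X + c.0 + 0\{a,b,c}\{b,c})) + c.0 + 0\{a,b,c}\{b,c} has moves =b=> s0, =c=> s3
  s3 = 0 has moves deadlocked
Reachable graph of Q (3 states):
  t0 = rec X. d.b.(b.X + 0 + 0\{a,b,c}\{b,c}) has moves =d=> t1
  t1 = b.(b.(rec X. d.b.(b.X + 0 + 0\{a,b,c}\{b,c})) + 0 + 0\{a,b,c}\{b,c}) has moves =b=> t2
  t2 = b.(rec X. d.b.(b.X + 0 + 0\{a,b,c}\{b,c})) + 0 + 0\{a,b,c}\{b,c} has moves =b=> t0
Run σ = ⟨dbc⟩ on P: start {s0}
  step 1 (d): {s1}
  step 2 (b): {s2}
  step 3 (c): {s3}
  — P admits the full trace.
Run σ = ⟨dbc⟩ on Q: start {t0}
  step 1 (d): {t1}
  step 2 (b): {t2}
  step 3 (c): ∅ (Q stuck)

dbc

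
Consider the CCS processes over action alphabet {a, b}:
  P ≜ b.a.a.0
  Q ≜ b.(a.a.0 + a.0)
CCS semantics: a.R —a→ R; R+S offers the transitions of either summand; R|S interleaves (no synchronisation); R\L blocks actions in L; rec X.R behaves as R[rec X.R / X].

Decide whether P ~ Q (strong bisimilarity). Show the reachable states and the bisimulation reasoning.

LTS(P): 4 reachable states
  p0 = b.a.a.0 has moves ··b··> p1
  p1 = a.a.0 has moves ··a··> p2
  p2 = a.0 has moves ··a··> p3
  p3 = 0 has moves ∅
LTS(Q): 4 reachable states
  q0 = b.(a.a.0 + a.0) has moves ··b··> q1
  q1 = a.a.0 + a.0 has moves ··a··> q2, ··a··> q3
  q2 = 0 has moves ∅
  q3 = a.0 has moves ··a··> q2
Bisimilarity quotient blocks:
  B0 = {p0}
  B1 = {p1}
  B2 = {p2, q3}
  B3 = {p3, q2}
  B4 = {q0}
  B5 = {q1}
p0 ∈ B0, q0 ∈ B4 → different blocks

P ≁ Q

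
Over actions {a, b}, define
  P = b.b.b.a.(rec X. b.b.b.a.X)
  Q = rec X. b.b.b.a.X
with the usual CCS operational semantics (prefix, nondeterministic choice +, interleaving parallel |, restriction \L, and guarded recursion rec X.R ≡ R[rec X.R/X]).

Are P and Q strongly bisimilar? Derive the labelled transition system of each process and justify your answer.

P's transition system — 5 states:
  p0 = b.b.b.a.(rec X. b.b.b.a.X) | -b-> p1
  p1 = b.b.a.(rec X. b.b.b.a.X) | -b-> p2
  p2 = b.a.(rec X. b.b.b.a.X) | -b-> p3
  p3 = a.(rec X. b.b.b.a.X) | -a-> p4
  p4 = rec X. b.b.b.a.X | -b-> p1
Q's transition system — 4 states:
  q0 = rec X. b.b.b.a.X | -b-> q1
  q1 = b.b.a.(rec X. b.b.b.a.X) | -b-> q2
  q2 = b.a.(rec X. b.b.b.a.X) | -b-> q3
  q3 = a.(rec X. b.b.b.a.X) | -a-> q0
Bisimilarity quotient blocks:
  B0 = {p0, p4, q0}
  B1 = {p1, q1}
  B2 = {p2, q2}
  B3 = {p3, q3}
p0 ∈ B0, q0 ∈ B0 → same block

bisimilar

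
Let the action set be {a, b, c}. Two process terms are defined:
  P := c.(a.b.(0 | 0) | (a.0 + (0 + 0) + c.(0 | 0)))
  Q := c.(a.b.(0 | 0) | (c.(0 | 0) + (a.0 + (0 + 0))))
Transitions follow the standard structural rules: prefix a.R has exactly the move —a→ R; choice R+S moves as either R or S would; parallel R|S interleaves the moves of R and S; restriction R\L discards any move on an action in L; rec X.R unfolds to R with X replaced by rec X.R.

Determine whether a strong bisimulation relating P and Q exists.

P ~ Q

LTS(P): 10 reachable states
  u0 = c.(a.b.(0 | 0) | (a.0 + (0 + 0) + c.(0 | 0))) :: =c=> u1
  u1 = a.b.(0 | 0) | (a.0 + (0 + 0) + c.(0 | 0)) :: =a=> u2, =a=> u3, =c=> u4
  u2 = a.b.(0 | 0) | 0 :: =a=> u5
  u3 = b.(0 | 0) | (a.0 + (0 + 0) + c.(0 | 0)) :: =a=> u5, =b=> u6, =c=> u7
  u4 = a.b.(0 | 0) | (0 | 0) :: =a=> u7
  u5 = b.(0 | 0) | 0 :: =b=> u8
  u6 = 0 | 0 | (a.0 + (0 + 0) + c.(0 | 0)) :: =a=> u8, =c=> u9
  u7 = b.(0 | 0) | (0 | 0) :: =b=> u9
  u8 = 0 | 0 | 0 :: ∅
  u9 = 0 | 0 | (0 | 0) :: ∅
LTS(Q): 10 reachable states
  v0 = c.(a.b.(0 | 0) | (c.(0 | 0) + (a.0 + (0 + 0)))) :: =c=> v1
  v1 = a.b.(0 | 0) | (c.(0 | 0) + (a.0 + (0 + 0))) :: =a=> v2, =a=> v3, =c=> v4
  v2 = a.b.(0 | 0) | 0 :: =a=> v5
  v3 = b.(0 | 0) | (c.(0 | 0) + (a.0 + (0 + 0))) :: =a=> v5, =b=> v6, =c=> v7
  v4 = a.b.(0 | 0) | (0 | 0) :: =a=> v7
  v5 = b.(0 | 0) | 0 :: =b=> v8
  v6 = 0 | 0 | (c.(0 | 0) + (a.0 + (0 + 0))) :: =a=> v8, =c=> v9
  v7 = b.(0 | 0) | (0 | 0) :: =b=> v9
  v8 = 0 | 0 | 0 :: ∅
  v9 = 0 | 0 | (0 | 0) :: ∅
Bisimilarity quotient blocks:
  B0 = {u0, v0}
  B1 = {u1, v1}
  B2 = {u3, v3}
  B3 = {u5, u7, v5, v7}
  B4 = {u8, u9, v8, v9}
  B5 = {u6, v6}
  B6 = {u2, u4, v2, v4}
u0 ∈ B0, v0 ∈ B0 → same block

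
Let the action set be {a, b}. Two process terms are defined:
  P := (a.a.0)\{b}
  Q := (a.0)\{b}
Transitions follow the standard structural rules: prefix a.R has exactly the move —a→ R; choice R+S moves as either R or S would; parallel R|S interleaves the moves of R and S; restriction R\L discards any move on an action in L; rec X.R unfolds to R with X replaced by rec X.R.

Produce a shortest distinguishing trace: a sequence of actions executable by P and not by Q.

aa

LTS(P): 3 reachable states
  s0 = (a.a.0)\{b} | -a-> s1
  s1 = (a.0)\{b} | -a-> s2
  s2 = 0\{b} | deadlocked
LTS(Q): 2 reachable states
  t0 = (a.0)\{b} | -a-> t1
  t1 = 0\{b} | deadlocked
Run σ = ⟨aa⟩ on P: start {s0}
  after a @ step 1: {s1}
  after a @ step 2: {s2}
  — P admits the full trace.
Run σ = ⟨aa⟩ on Q: start {t0}
  after a @ step 1: {t1}
  after a @ step 2: ∅ (Q stuck)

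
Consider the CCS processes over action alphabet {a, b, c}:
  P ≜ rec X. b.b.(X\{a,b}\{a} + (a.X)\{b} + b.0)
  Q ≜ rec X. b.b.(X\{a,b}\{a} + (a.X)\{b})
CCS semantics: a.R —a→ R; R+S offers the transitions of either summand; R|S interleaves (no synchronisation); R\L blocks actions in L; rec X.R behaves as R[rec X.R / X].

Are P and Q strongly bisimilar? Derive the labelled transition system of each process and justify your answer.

P's transition system — 5 states:
  m0 = rec X. b.b.(X\{a,b}\{a} + (a.X)\{b} + b.0) | --b--▸ m1
  m1 = b.((rec X. b.b.(X\{a,b}\{a} + (a.X)\{b} + b.0))\{a,b}\{a} + (a.(rec X. b.b.(X\{a,b}\{a} + (a.X)\{b} + b.0)))\{b} + b.0) | --b--▸ m2
  m2 = (rec X. b.b.(X\{a,b}\{a} + (a.X)\{b} + b.0))\{a,b}\{a} + (a.(rec X. b.b.(X\{a,b}\{a} + (a.X)\{b} + b.0)))\{b} + b.0 | --a--▸ m3, --b--▸ m4
  m3 = (rec X. b.b.(X\{a,b}\{a} + (a.X)\{b} + b.0))\{b} | ∅
  m4 = 0 | ∅
Q's transition system — 4 states:
  n0 = rec X. b.b.(X\{a,b}\{a} + (a.X)\{b}) | --b--▸ n1
  n1 = b.((rec X. b.b.(X\{a,b}\{a} + (a.X)\{b}))\{a,b}\{a} + (a.(rec X. b.b.(X\{a,b}\{a} + (a.X)\{b})))\{b}) | --b--▸ n2
  n2 = (rec X. b.b.(X\{a,b}\{a} + (a.X)\{b}))\{a,b}\{a} + (a.(rec X. b.b.(X\{a,b}\{a} + (a.X)\{b})))\{b} | --a--▸ n3
  n3 = (rec X. b.b.(X\{a,b}\{a} + (a.X)\{b}))\{b} | ∅
Coarsest stable partition (strong bisimilarity classes):
  B0 = {m0}
  B1 = {m1}
  B2 = {m2}
  B3 = {m3, m4, n3}
  B4 = {n0}
  B5 = {n1}
  B6 = {n2}
m0 ∈ B0, n0 ∈ B4 → different blocks

NO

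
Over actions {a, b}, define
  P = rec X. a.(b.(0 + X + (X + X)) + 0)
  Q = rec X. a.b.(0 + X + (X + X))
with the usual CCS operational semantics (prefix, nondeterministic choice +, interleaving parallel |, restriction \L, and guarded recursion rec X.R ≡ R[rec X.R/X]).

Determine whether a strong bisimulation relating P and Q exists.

P ~ Q

P's transition system — 3 states:
  s0 = rec X. a.(b.(0 + X + (X + X)) + 0) ⊢ -a-> s1
  s1 = b.(0 + (rec X. a.(b.(0 + X + (X + X)) + 0)) + ((rec X. a.(b.(0 + X + (X + X)) + 0)) + (rec X. a.(b.(0 + X + (X + X)) + 0)))) + 0 ⊢ -b-> s2
  s2 = 0 + (rec X. a.(b.(0 + X + (X + X)) + 0)) + ((rec X. a.(b.(0 + X + (X + X)) + 0)) + (rec X. a.(b.(0 + X + (X + X)) + 0))) ⊢ -a-> s1
Q's transition system — 3 states:
  t0 = rec X. a.b.(0 + X + (X + X)) ⊢ -a-> t1
  t1 = b.(0 + (rec X. a.b.(0 + X + (X + X))) + ((rec X. a.b.(0 + X + (X + X))) + (rec X. a.b.(0 + X + (X + X))))) ⊢ -b-> t2
  t2 = 0 + (rec X. a.b.(0 + X + (X + X))) + ((rec X. a.b.(0 + X + (X + X))) + (rec X. a.b.(0 + X + (X + X)))) ⊢ -a-> t1
Coarsest stable partition (strong bisimilarity classes):
  B0 = {s0, s2, t0, t2}
  B1 = {s1, t1}
s0 ∈ B0, t0 ∈ B0 → same block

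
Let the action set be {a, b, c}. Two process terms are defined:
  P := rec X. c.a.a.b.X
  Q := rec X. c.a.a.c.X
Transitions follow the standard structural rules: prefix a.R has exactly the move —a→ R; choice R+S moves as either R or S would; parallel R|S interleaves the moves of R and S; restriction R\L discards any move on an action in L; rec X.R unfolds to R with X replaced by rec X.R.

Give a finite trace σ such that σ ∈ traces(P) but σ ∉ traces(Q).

caab

Reachable graph of P (4 states):
  p0 = rec X. c.a.a.b.X :: ··c··> p1
  p1 = a.a.b.(rec X. c.a.a.b.X) :: ··a··> p2
  p2 = a.b.(rec X. c.a.a.b.X) :: ··a··> p3
  p3 = b.(rec X. c.a.a.b.X) :: ··b··> p0
Reachable graph of Q (4 states):
  q0 = rec X. c.a.a.c.X :: ··c··> q1
  q1 = a.a.c.(rec X. c.a.a.c.X) :: ··a··> q2
  q2 = a.c.(rec X. c.a.a.c.X) :: ··a··> q3
  q3 = c.(rec X. c.a.a.c.X) :: ··c··> q0
Run σ = ⟨caab⟩ on P: start {p0}
  step 1 (c): {p1}
  step 2 (a): {p2}
  step 3 (a): {p3}
  step 4 (b): {p0}
  — P admits the full trace.
Run σ = ⟨caab⟩ on Q: start {q0}
  step 1 (c): {q1}
  step 2 (a): {q2}
  step 3 (a): {q3}
  step 4 (b): no successor for Q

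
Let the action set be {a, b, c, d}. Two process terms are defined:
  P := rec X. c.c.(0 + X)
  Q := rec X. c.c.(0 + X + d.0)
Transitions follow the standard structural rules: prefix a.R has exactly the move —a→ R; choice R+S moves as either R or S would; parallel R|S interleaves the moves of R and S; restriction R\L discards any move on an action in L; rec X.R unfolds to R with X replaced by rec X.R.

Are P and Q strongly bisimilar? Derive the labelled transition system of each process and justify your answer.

NO

P's transition system — 3 states:
  u0 = rec X. c.c.(0 + X) | -c-> u1
  u1 = c.(0 + (rec X. c.c.(0 + X))) | -c-> u2
  u2 = 0 + (rec X. c.c.(0 + X)) | -c-> u1
Q's transition system — 4 states:
  v0 = rec X. c.c.(0 + X + d.0) | -c-> v1
  v1 = c.(0 + (rec X. c.c.(0 + X + d.0)) + d.0) | -c-> v2
  v2 = 0 + (rec X. c.c.(0 + X + d.0)) + d.0 | -c-> v1, -d-> v3
  v3 = 0 | ·
Coarsest stable partition (strong bisimilarity classes):
  B0 = {u0, u1, u2}
  B1 = {v0}
  B2 = {v1}
  B3 = {v2}
  B4 = {v3}
u0 ∈ B0, v0 ∈ B1 → different blocks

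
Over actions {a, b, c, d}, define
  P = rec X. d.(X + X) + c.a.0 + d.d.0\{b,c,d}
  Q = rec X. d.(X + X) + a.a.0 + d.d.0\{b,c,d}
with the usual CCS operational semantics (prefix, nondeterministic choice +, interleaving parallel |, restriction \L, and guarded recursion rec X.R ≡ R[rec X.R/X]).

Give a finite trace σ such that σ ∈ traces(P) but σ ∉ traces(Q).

c

LTS(P): 6 reachable states
  u0 = rec X. d.(X + X) + c.a.0 + d.d.0\{b,c,d} has moves -c-> u1, -d-> u2, -d-> u3
  u1 = a.0 has moves -a-> u4
  u2 = (rec X. d.(X + X) + c.a.0 + d.d.0\{b,c,d}) + (rec X. d.(X + X) + c.a.0 + d.d.0\{b,c,d}) has moves -c-> u1, -d-> u2, -d-> u3
  u3 = d.0\{b,c,d} has moves -d-> u5
  u4 = 0 has moves stopped
  u5 = 0\{b,c,d} has moves stopped
LTS(Q): 6 reachable states
  v0 = rec X. d.(X + X) + a.a.0 + d.d.0\{b,c,d} has moves -a-> v1, -d-> v2, -d-> v3
  v1 = a.0 has moves -a-> v4
  v2 = (rec X. d.(X + X) + a.a.0 + d.d.0\{b,c,d}) + (rec X. d.(X + X) + a.a.0 + d.d.0\{b,c,d}) has moves -a-> v1, -d-> v2, -d-> v3
  v3 = d.0\{b,c,d} has moves -d-> v5
  v4 = 0 has moves stopped
  v5 = 0\{b,c,d} has moves stopped
Executing c from P (initial set {u0}):
  after c @ step 1: {u1}
  — P admits the full trace.
Executing c from Q (initial set {v0}):
  after c @ step 1: no successor for Q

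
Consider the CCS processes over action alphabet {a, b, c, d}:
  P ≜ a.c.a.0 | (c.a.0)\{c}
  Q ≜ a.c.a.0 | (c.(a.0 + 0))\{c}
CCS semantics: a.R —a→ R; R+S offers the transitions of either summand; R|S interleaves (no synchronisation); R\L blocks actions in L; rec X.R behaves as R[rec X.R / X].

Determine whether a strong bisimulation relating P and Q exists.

P's transition system — 4 states:
  u0 = a.c.a.0 | (c.a.0)\{c} ⊢ =a=> u1
  u1 = c.a.0 | (c.a.0)\{c} ⊢ =c=> u2
  u2 = a.0 | (c.a.0)\{c} ⊢ =a=> u3
  u3 = 0 | (c.a.0)\{c} ⊢ ·
Q's transition system — 4 states:
  v0 = a.c.a.0 | (c.(a.0 + 0))\{c} ⊢ =a=> v1
  v1 = c.a.0 | (c.(a.0 + 0))\{c} ⊢ =c=> v2
  v2 = a.0 | (c.(a.0 + 0))\{c} ⊢ =a=> v3
  v3 = 0 | (c.(a.0 + 0))\{c} ⊢ ·
Bisimilarity quotient blocks:
  B0 = {u0, v0}
  B1 = {u1, v1}
  B2 = {u2, v2}
  B3 = {u3, v3}
u0 ∈ B0, v0 ∈ B0 → same block

bisimilar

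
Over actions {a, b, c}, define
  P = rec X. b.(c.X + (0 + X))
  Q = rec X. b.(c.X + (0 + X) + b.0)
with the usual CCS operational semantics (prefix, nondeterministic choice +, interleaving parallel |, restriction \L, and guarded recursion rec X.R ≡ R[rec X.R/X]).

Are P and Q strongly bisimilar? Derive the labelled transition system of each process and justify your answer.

NO

P's transition system — 2 states:
  s0 = rec X. b.(c.X + (0 + X)) :: ··b··> s1
  s1 = c.(rec X. b.(c.X + (0 + X))) + (0 + (rec X. b.(c.X + (0 + X)))) :: ··b··> s1, ··c··> s0
Q's transition system — 3 states:
  t0 = rec X. b.(c.X + (0 + X) + b.0) :: ··b··> t1
  t1 = c.(rec X. b.(c.X + (0 + X) + b.0)) + (0 + (rec X. b.(c.X + (0 + X) + b.0))) + b.0 :: ··b··> t1, ··b··> t2, ··c··> t0
  t2 = 0 :: deadlocked
Bisimilarity quotient blocks:
  B0 = {s0}
  B1 = {s1}
  B2 = {t0}
  B3 = {t1}
  B4 = {t2}
s0 ∈ B0, t0 ∈ B2 → different blocks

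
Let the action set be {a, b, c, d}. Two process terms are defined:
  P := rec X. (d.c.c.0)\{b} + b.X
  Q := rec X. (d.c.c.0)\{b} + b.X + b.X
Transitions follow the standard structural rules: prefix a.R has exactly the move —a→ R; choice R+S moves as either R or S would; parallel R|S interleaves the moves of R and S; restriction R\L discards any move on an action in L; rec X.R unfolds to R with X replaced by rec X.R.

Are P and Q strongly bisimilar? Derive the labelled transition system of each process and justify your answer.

LTS(P): 4 reachable states
  s0 = rec X. (d.c.c.0)\{b} + b.X :: =b=> s0, =d=> s1
  s1 = (c.c.0)\{b} :: =c=> s2
  s2 = (c.0)\{b} :: =c=> s3
  s3 = 0\{b} :: ·
LTS(Q): 4 reachable states
  t0 = rec X. (d.c.c.0)\{b} + b.X + b.X :: =b=> t0, =d=> t1
  t1 = (c.c.0)\{b} :: =c=> t2
  t2 = (c.0)\{b} :: =c=> t3
  t3 = 0\{b} :: ·
Partition-refinement fixed point:
  B0 = {s0, t0}
  B1 = {s1, t1}
  B2 = {s2, t2}
  B3 = {s3, t3}
s0 ∈ B0, t0 ∈ B0 → same block

P ~ Q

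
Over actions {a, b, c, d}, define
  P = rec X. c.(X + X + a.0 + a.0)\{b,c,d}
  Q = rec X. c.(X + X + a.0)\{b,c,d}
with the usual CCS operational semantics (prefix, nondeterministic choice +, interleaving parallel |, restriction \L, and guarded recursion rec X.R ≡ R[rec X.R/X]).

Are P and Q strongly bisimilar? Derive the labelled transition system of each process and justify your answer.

YES

LTS(P): 3 reachable states
  u0 = rec X. c.(X + X + a.0 + a.0)\{b,c,d} | --c--▸ u1
  u1 = ((rec X. c.(X + X + a.0 + a.0)\{b,c,d}) + (rec X. c.(X + X + a.0 + a.0)\{b,c,d}) + a.0 + a.0)\{b,c,d} | --a--▸ u2
  u2 = 0\{b,c,d} | ·
LTS(Q): 3 reachable states
  v0 = rec X. c.(X + X + a.0)\{b,c,d} | --c--▸ v1
  v1 = ((rec X. c.(X + X + a.0)\{b,c,d}) + (rec X. c.(X + X + a.0)\{b,c,d}) + a.0)\{b,c,d} | --a--▸ v2
  v2 = 0\{b,c,d} | ·
Partition-refinement fixed point:
  B0 = {u0, v0}
  B1 = {u1, v1}
  B2 = {u2, v2}
u0 ∈ B0, v0 ∈ B0 → same block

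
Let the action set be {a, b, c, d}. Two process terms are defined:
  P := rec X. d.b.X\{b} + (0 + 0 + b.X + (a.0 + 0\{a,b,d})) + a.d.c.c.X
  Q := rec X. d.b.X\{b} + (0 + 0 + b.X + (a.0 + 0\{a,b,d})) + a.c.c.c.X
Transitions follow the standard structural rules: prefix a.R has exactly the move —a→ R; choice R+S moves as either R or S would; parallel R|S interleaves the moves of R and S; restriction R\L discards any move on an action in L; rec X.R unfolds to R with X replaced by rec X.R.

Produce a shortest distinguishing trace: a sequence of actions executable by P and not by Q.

P's transition system — 12 states:
  s0 = rec X. d.b.X\{b} + (0 + 0 + b.X + (a.0 + 0\{a,b,d})) + a.d.c.c.X ⊢ --a--▸ s1, --a--▸ s2, --b--▸ s0, --d--▸ s3
  s1 = 0 ⊢ (no moves)
  s2 = d.c.c.(rec X. d.b.X\{b} + (0 + 0 + b.X + (a.0 + 0\{a,b,d})) + a.d.c.c.X) ⊢ --d--▸ s4
  s3 = b.(rec X. d.b.X\{b} + (0 + 0 + b.X + (a.0 + 0\{a,b,d})) + a.d.c.c.X)\{b} ⊢ --b--▸ s5
  s4 = c.c.(rec X. d.b.X\{b} + (0 + 0 + b.X + (a.0 + 0\{a,b,d})) + a.d.c.c.X) ⊢ --c--▸ s6
  s5 = (rec X. d.b.X\{b} + (0 + 0 + b.X + (a.0 + 0\{a,b,d})) + a.d.c.c.X)\{b} ⊢ --a--▸ s7, --a--▸ s8, --d--▸ s9
  s6 = c.(rec X. d.b.X\{b} + (0 + 0 + b.X + (a.0 + 0\{a,b,d})) + a.d.c.c.X) ⊢ --c--▸ s0
  s7 = (d.c.c.(rec X. d.b.X\{b} + (0 + 0 + b.X + (a.0 + 0\{a,b,d})) + a.d.c.c.X))\{b} ⊢ --d--▸ s10
  s8 = 0\{b} ⊢ (no moves)
  s9 = (b.(rec X. d.b.X\{b} + (0 + 0 + b.X + (a.0 + 0\{a,b,d})) + a.d.c.c.X)\{b})\{b} ⊢ (no moves)
  s10 = (c.c.(rec X. d.b.X\{b} + (0 + 0 + b.X + (a.0 + 0\{a,b,d})) + a.d.c.c.X))\{b} ⊢ --c--▸ s11
  s11 = (c.(rec X. d.b.X\{b} + (0 + 0 + b.X + (a.0 + 0\{a,b,d})) + a.d.c.c.X))\{b} ⊢ --c--▸ s5
Q's transition system — 12 states:
  t0 = rec X. d.b.X\{b} + (0 + 0 + b.X + (a.0 + 0\{a,b,d})) + a.c.c.c.X ⊢ --a--▸ t1, --a--▸ t2, --b--▸ t0, --d--▸ t3
  t1 = 0 ⊢ (no moves)
  t2 = c.c.c.(rec X. d.b.X\{b} + (0 + 0 + b.X + (a.0 + 0\{a,b,d})) + a.c.c.c.X) ⊢ --c--▸ t4
  t3 = b.(rec X. d.b.X\{b} + (0 + 0 + b.X + (a.0 + 0\{a,b,d})) + a.c.c.c.X)\{b} ⊢ --b--▸ t5
  t4 = c.c.(rec X. d.b.X\{b} + (0 + 0 + b.X + (a.0 + 0\{a,b,d})) + a.c.c.c.X) ⊢ --c--▸ t6
  t5 = (rec X. d.b.X\{b} + (0 + 0 + b.X + (a.0 + 0\{a,b,d})) + a.c.c.c.X)\{b} ⊢ --a--▸ t7, --a--▸ t8, --d--▸ t9
  t6 = c.(rec X. d.b.X\{b} + (0 + 0 + b.X + (a.0 + 0\{a,b,d})) + a.c.c.c.X) ⊢ --c--▸ t0
  t7 = (c.c.c.(rec X. d.b.X\{b} + (0 + 0 + b.X + (a.0 + 0\{a,b,d})) + a.c.c.c.X))\{b} ⊢ --c--▸ t10
  t8 = 0\{b} ⊢ (no moves)
  t9 = (b.(rec X. d.b.X\{b} + (0 + 0 + b.X + (a.0 + 0\{a,b,d})) + a.c.c.c.X)\{b})\{b} ⊢ (no moves)
  t10 = (c.c.(rec X. d.b.X\{b} + (0 + 0 + b.X + (a.0 + 0\{a,b,d})) + a.c.c.c.X))\{b} ⊢ --c--▸ t11
  t11 = (c.(rec X. d.b.X\{b} + (0 + 0 + b.X + (a.0 + 0\{a,b,d})) + a.c.c.c.X))\{b} ⊢ --c--▸ t5
Run σ = ⟨ad⟩ on P: start {s0}
  step 1 (a): {s1, s2}
  step 2 (d): {s4}
  P completes σ.
Run σ = ⟨ad⟩ on Q: start {t0}
  step 1 (a): {t1, t2}
  step 2 (d): ∅  — Q cannot continue

ad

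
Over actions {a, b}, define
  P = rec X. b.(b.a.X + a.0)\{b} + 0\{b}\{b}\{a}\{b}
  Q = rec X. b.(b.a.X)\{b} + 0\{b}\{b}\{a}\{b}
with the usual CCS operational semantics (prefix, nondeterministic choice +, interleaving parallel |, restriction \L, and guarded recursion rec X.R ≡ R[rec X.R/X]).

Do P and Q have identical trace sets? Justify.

NO — witness ⟨ba⟩

P's transition system — 3 states:
  p0 = rec X. b.(b.a.X + a.0)\{b} + 0\{b}\{b}\{a}\{b} :: --b--▸ p1
  p1 = (b.a.(rec X. b.(b.a.X + a.0)\{b} + 0\{b}\{b}\{a}\{b}) + a.0)\{b} :: --a--▸ p2
  p2 = 0\{b} :: ·
Q's transition system — 2 states:
  q0 = rec X. b.(b.a.X)\{b} + 0\{b}\{b}\{a}\{b} :: --b--▸ q1
  q1 = (b.a.(rec X. b.(b.a.X)\{b} + 0\{b}\{b}\{a}\{b}))\{b} :: ·
Executing ba from P (initial set {p0}):
  [1] b ⇒ {p1}
  [2] a ⇒ {p2}
  ✓ P
Executing ba from Q (initial set {q0}):
  [1] b ⇒ {q1}
  [2] a ⇒ no successor for Q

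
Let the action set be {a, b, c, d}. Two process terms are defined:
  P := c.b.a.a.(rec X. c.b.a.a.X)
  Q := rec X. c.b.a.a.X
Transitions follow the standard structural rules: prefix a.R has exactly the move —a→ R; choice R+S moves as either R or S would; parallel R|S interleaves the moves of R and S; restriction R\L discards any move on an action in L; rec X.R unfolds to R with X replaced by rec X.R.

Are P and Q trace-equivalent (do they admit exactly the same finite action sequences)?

traces(P) = traces(Q)

LTS(P): 5 reachable states
  s0 = c.b.a.a.(rec X. c.b.a.a.X) ⊢ --c--▸ s1
  s1 = b.a.a.(rec X. c.b.a.a.X) ⊢ --b--▸ s2
  s2 = a.a.(rec X. c.b.a.a.X) ⊢ --a--▸ s3
  s3 = a.(rec X. c.b.a.a.X) ⊢ --a--▸ s4
  s4 = rec X. c.b.a.a.X ⊢ --c--▸ s1
LTS(Q): 4 reachable states
  t0 = rec X. c.b.a.a.X ⊢ --c--▸ t1
  t1 = b.a.a.(rec X. c.b.a.a.X) ⊢ --b--▸ t2
  t2 = a.a.(rec X. c.b.a.a.X) ⊢ --a--▸ t3
  t3 = a.(rec X. c.b.a.a.X) ⊢ --a--▸ t0
Bisimilarity quotient blocks:
  B0 = {s0, s4, t0}
  B1 = {s1, t1}
  B2 = {s2, t2}
  B3 = {s3, t3}
s0 ∈ B0, t0 ∈ B0 → same block
Bisimilar ⇒ trace-equivalent.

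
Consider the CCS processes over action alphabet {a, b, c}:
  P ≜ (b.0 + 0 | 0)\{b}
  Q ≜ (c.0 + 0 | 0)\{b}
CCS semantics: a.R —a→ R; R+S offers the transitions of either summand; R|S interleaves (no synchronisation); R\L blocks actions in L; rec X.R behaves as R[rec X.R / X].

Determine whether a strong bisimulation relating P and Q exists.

P ≁ Q

LTS(P): 1 reachable states
  p0 = (b.0 + 0 | 0)\{b} has moves (no moves)
LTS(Q): 2 reachable states
  q0 = (c.0 + 0 | 0)\{b} has moves =c=> q1
  q1 = 0\{b} has moves (no moves)
Partition-refinement fixed point:
  B0 = {p0, q1}
  B1 = {q0}
p0 ∈ B0, q0 ∈ B1 → different blocks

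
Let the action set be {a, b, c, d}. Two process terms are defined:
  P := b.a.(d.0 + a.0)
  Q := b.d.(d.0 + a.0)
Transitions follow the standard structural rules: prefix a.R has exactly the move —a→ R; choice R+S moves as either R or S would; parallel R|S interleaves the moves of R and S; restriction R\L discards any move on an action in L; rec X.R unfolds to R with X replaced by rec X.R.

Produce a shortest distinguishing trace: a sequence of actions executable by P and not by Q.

Reachable graph of P (4 states):
  u0 = b.a.(d.0 + a.0) | ··b··> u1
  u1 = a.(d.0 + a.0) | ··a··> u2
  u2 = d.0 + a.0 | ··a··> u3, ··d··> u3
  u3 = 0 | (no moves)
Reachable graph of Q (4 states):
  v0 = b.d.(d.0 + a.0) | ··b··> v1
  v1 = d.(d.0 + a.0) | ··d··> v2
  v2 = d.0 + a.0 | ··a··> v3, ··d··> v3
  v3 = 0 | (no moves)
Trace ⟨ba⟩ through P, begin at {u0}:
  step 1 (b): {u1}
  step 2 (a): {u2}
  P completes σ.
Trace ⟨ba⟩ through Q, begin at {v0}:
  step 1 (b): {v1}
  step 2 (a): ∅  — Q cannot continue

ba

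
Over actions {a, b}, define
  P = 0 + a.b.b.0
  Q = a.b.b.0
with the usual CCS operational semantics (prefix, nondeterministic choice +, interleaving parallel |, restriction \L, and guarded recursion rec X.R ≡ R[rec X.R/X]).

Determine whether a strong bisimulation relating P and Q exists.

P's transition system — 4 states:
  m0 = 0 + a.b.b.0 ⊢ =a=> m1
  m1 = b.b.0 ⊢ =b=> m2
  m2 = b.0 ⊢ =b=> m3
  m3 = 0 ⊢ (no moves)
Q's transition system — 4 states:
  n0 = a.b.b.0 ⊢ =a=> n1
  n1 = b.b.0 ⊢ =b=> n2
  n2 = b.0 ⊢ =b=> n3
  n3 = 0 ⊢ (no moves)
Bisimilarity quotient blocks:
  B0 = {m0, n0}
  B1 = {m1, n1}
  B2 = {m2, n2}
  B3 = {m3, n3}
m0 ∈ B0, n0 ∈ B0 → same block

YES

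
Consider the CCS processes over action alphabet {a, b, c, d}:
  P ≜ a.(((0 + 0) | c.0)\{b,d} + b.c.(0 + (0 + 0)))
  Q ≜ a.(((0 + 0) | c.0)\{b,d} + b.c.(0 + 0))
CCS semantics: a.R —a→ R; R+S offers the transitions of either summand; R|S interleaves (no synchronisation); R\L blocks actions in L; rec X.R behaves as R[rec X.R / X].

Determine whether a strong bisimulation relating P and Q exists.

Reachable graph of P (5 states):
  s0 = a.(((0 + 0) | c.0)\{b,d} + b.c.(0 + (0 + 0))) → ··a··> s1
  s1 = ((0 + 0) | c.0)\{b,d} + b.c.(0 + (0 + 0)) → ··b··> s2, ··c··> s3
  s2 = c.(0 + (0 + 0)) → ··c··> s4
  s3 = ((0 + 0) | 0)\{b,d} → deadlocked
  s4 = 0 + (0 + 0) → deadlocked
Reachable graph of Q (5 states):
  t0 = a.(((0 + 0) | c.0)\{b,d} + b.c.(0 + 0)) → ··a··> t1
  t1 = ((0 + 0) | c.0)\{b,d} + b.c.(0 + 0) → ··b··> t2, ··c··> t3
  t2 = c.(0 + 0) → ··c··> t4
  t3 = ((0 + 0) | 0)\{b,d} → deadlocked
  t4 = 0 + 0 → deadlocked
Bisimilarity quotient blocks:
  B0 = {s0, t0}
  B1 = {s1, t1}
  B2 = {s2, t2}
  B3 = {s3, s4, t3, t4}
s0 ∈ B0, t0 ∈ B0 → same block

bisimilar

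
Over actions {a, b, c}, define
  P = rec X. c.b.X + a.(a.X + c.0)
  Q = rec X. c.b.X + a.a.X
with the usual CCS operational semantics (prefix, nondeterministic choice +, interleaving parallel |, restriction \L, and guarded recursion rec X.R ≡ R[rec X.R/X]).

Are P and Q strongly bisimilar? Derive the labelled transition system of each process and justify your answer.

NO

Reachable graph of P (4 states):
  u0 = rec X. c.b.X + a.(a.X + c.0) ⊢ --a--▸ u1, --c--▸ u2
  u1 = a.(rec X. c.b.X + a.(a.X + c.0)) + c.0 ⊢ --a--▸ u0, --c--▸ u3
  u2 = b.(rec X. c.b.X + a.(a.X + c.0)) ⊢ --b--▸ u0
  u3 = 0 ⊢ ∅
Reachable graph of Q (3 states):
  v0 = rec X. c.b.X + a.a.X ⊢ --a--▸ v1, --c--▸ v2
  v1 = a.(rec X. c.b.X + a.a.X) ⊢ --a--▸ v0
  v2 = b.(rec X. c.b.X + a.a.X) ⊢ --b--▸ v0
Partition-refinement fixed point:
  B0 = {u0}
  B1 = {u1}
  B2 = {u3}
  B3 = {u2}
  B4 = {v0}
  B5 = {v2}
  B6 = {v1}
u0 ∈ B0, v0 ∈ B4 → different blocks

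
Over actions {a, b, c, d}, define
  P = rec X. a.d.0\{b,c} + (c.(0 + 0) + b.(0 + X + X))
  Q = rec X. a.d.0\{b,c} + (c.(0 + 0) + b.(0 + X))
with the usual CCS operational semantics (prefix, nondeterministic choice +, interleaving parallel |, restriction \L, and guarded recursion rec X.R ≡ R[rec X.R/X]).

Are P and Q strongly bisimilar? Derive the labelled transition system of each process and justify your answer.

Reachable graph of P (5 states):
  u0 = rec X. a.d.0\{b,c} + (c.(0 + 0) + b.(0 + X + X)) ⊢ ··a··> u1, ··b··> u2, ··c··> u3
  u1 = d.0\{b,c} ⊢ ··d··> u4
  u2 = 0 + (rec X. a.d.0\{b,c} + (c.(0 + 0) + b.(0 + X + X))) + (rec X. a.d.0\{b,c} + (c.(0 + 0) + b.(0 + X + X))) ⊢ ··a··> u1, ··b··> u2, ··c··> u3
  u3 = 0 + 0 ⊢ stopped
  u4 = 0\{b,c} ⊢ stopped
Reachable graph of Q (5 states):
  v0 = rec X. a.d.0\{b,c} + (c.(0 + 0) + b.(0 + X)) ⊢ ··a··> v1, ··b··> v2, ··c··> v3
  v1 = d.0\{b,c} ⊢ ··d··> v4
  v2 = 0 + (rec X. a.d.0\{b,c} + (c.(0 + 0) + b.(0 + X))) ⊢ ··a··> v1, ··b··> v2, ··c··> v3
  v3 = 0 + 0 ⊢ stopped
  v4 = 0\{b,c} ⊢ stopped
Bisimilarity quotient blocks:
  B0 = {u0, u2, v0, v2}
  B1 = {u1, v1}
  B2 = {u3, u4, v3, v4}
u0 ∈ B0, v0 ∈ B0 → same block

P ~ Q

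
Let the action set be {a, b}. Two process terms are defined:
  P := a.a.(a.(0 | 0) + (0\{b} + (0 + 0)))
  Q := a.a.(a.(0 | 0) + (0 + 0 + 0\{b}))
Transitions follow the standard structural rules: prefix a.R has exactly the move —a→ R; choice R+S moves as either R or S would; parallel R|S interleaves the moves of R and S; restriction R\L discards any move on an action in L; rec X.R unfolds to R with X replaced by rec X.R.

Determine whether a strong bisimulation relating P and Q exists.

bisimilar

Reachable graph of P (4 states):
  u0 = a.a.(a.(0 | 0) + (0\{b} + (0 + 0))) ⊢ —a→ u1
  u1 = a.(a.(0 | 0) + (0\{b} + (0 + 0))) ⊢ —a→ u2
  u2 = a.(0 | 0) + (0\{b} + (0 + 0)) ⊢ —a→ u3
  u3 = 0 | 0 ⊢ deadlocked
Reachable graph of Q (4 states):
  v0 = a.a.(a.(0 | 0) + (0 + 0 + 0\{b})) ⊢ —a→ v1
  v1 = a.(a.(0 | 0) + (0 + 0 + 0\{b})) ⊢ —a→ v2
  v2 = a.(0 | 0) + (0 + 0 + 0\{b}) ⊢ —a→ v3
  v3 = 0 | 0 ⊢ deadlocked
Bisimilarity quotient blocks:
  B0 = {u0, v0}
  B1 = {u1, v1}
  B2 = {u2, v2}
  B3 = {u3, v3}
u0 ∈ B0, v0 ∈ B0 → same block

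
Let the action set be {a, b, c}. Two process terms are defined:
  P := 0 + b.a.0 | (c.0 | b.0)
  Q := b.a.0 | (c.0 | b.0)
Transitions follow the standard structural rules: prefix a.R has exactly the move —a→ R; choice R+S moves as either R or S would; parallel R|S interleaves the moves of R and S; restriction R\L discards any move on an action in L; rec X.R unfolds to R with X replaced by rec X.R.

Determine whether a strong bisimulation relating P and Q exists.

LTS(P): 12 reachable states
  s0 = 0 + b.a.0 | (c.0 | b.0) → —b→ s1, —b→ s2, —c→ s3
  s1 = a.0 | (c.0 | b.0) → —a→ s4, —b→ s5, —c→ s6
  s2 = b.a.0 | (c.0 | 0) → —b→ s5, —c→ s7
  s3 = b.a.0 | (0 | b.0) → —b→ s6, —b→ s7
  s4 = 0 | (c.0 | b.0) → —b→ s8, —c→ s9
  s5 = a.0 | (c.0 | 0) → —a→ s8, —c→ s10
  s6 = a.0 | (0 | b.0) → —a→ s9, —b→ s10
  s7 = b.a.0 | (0 | 0) → —b→ s10
  s8 = 0 | (c.0 | 0) → —c→ s11
  s9 = 0 | (0 | b.0) → —b→ s11
  s10 = a.0 | (0 | 0) → —a→ s11
  s11 = 0 | (0 | 0) → deadlocked
LTS(Q): 12 reachable states
  t0 = b.a.0 | (c.0 | b.0) → —b→ t1, —b→ t2, —c→ t3
  t1 = a.0 | (c.0 | b.0) → —a→ t4, —b→ t5, —c→ t6
  t2 = b.a.0 | (c.0 | 0) → —b→ t5, —c→ t7
  t3 = b.a.0 | (0 | b.0) → —b→ t6, —b→ t7
  t4 = 0 | (c.0 | b.0) → —b→ t8, —c→ t9
  t5 = a.0 | (c.0 | 0) → —a→ t8, —c→ t10
  t6 = a.0 | (0 | b.0) → —a→ t9, —b→ t10
  t7 = b.a.0 | (0 | 0) → —b→ t10
  t8 = 0 | (c.0 | 0) → —c→ t11
  t9 = 0 | (0 | b.0) → —b→ t11
  t10 = a.0 | (0 | 0) → —a→ t11
  t11 = 0 | (0 | 0) → deadlocked
Coarsest stable partition (strong bisimilarity classes):
  B0 = {s0, t0}
  B1 = {s3, t3}
  B2 = {s6, t6}
  B3 = {s9, t9}
  B4 = {s11, t11}
  B5 = {s10, t10}
  B6 = {s7, t7}
  B7 = {s1, t1}
  B8 = {s5, t5}
  B9 = {s8, t8}
  B10 = {s4, t4}
  B11 = {s2, t2}
s0 ∈ B0, t0 ∈ B0 → same block

bisimilar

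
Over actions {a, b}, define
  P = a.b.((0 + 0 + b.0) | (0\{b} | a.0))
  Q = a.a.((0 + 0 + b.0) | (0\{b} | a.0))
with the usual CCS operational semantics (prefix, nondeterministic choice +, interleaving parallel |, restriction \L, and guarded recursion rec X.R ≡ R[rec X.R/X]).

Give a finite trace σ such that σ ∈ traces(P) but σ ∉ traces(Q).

ab

LTS(P): 6 reachable states
  u0 = a.b.((0 + 0 + b.0) | (0\{b} | a.0)) → =a=> u1
  u1 = b.((0 + 0 + b.0) | (0\{b} | a.0)) → =b=> u2
  u2 = (0 + 0 + b.0) | (0\{b} | a.0) → =a=> u3, =b=> u4
  u3 = (0 + 0 + b.0) | (0\{b} | 0) → =b=> u5
  u4 = 0 | (0\{b} | a.0) → =a=> u5
  u5 = 0 | (0\{b} | 0) → ·
LTS(Q): 6 reachable states
  v0 = a.a.((0 + 0 + b.0) | (0\{b} | a.0)) → =a=> v1
  v1 = a.((0 + 0 + b.0) | (0\{b} | a.0)) → =a=> v2
  v2 = (0 + 0 + b.0) | (0\{b} | a.0) → =a=> v3, =b=> v4
  v3 = (0 + 0 + b.0) | (0\{b} | 0) → =b=> v5
  v4 = 0 | (0\{b} | a.0) → =a=> v5
  v5 = 0 | (0\{b} | 0) → ·
Trace ⟨ab⟩ through P, begin at {u0}:
  after a @ step 1: {u1}
  after b @ step 2: {u2}
  — P admits the full trace.
Trace ⟨ab⟩ through Q, begin at {v0}:
  after a @ step 1: {v1}
  after b @ step 2: ∅  — Q cannot continue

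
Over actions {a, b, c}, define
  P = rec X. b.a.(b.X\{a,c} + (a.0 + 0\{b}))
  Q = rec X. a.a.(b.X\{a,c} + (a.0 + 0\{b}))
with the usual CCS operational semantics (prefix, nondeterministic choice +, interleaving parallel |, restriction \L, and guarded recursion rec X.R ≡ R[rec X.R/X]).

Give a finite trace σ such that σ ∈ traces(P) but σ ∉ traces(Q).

LTS(P): 6 reachable states
  s0 = rec X. b.a.(b.X\{a,c} + (a.0 + 0\{b})) | —b→ s1
  s1 = a.(b.(rec X. b.a.(b.X\{a,c} + (a.0 + 0\{b})))\{a,c} + (a.0 + 0\{b})) | —a→ s2
  s2 = b.(rec X. b.a.(b.X\{a,c} + (a.0 + 0\{b})))\{a,c} + (a.0 + 0\{b}) | —a→ s3, —b→ s4
  s3 = 0 | deadlocked
  s4 = (rec X. b.a.(b.X\{a,c} + (a.0 + 0\{b})))\{a,c} | —b→ s5
  s5 = (a.(b.(rec X. b.a.(b.X\{a,c} + (a.0 + 0\{b})))\{a,c} + (a.0 + 0\{b})))\{a,c} | deadlocked
LTS(Q): 5 reachable states
  t0 = rec X. a.a.(b.X\{a,c} + (a.0 + 0\{b})) | —a→ t1
  t1 = a.(b.(rec X. a.a.(b.X\{a,c} + (a.0 + 0\{b})))\{a,c} + (a.0 + 0\{b})) | —a→ t2
  t2 = b.(rec X. a.a.(b.X\{a,c} + (a.0 + 0\{b})))\{a,c} + (a.0 + 0\{b}) | —a→ t3, —b→ t4
  t3 = 0 | deadlocked
  t4 = (rec X. a.a.(b.X\{a,c} + (a.0 + 0\{b})))\{a,c} | deadlocked
Run σ = ⟨b⟩ on P: start {s0}
  after b @ step 1: {s1}
  ✓ P
Run σ = ⟨b⟩ on Q: start {t0}
  after b @ step 1: ∅  — Q cannot continue

b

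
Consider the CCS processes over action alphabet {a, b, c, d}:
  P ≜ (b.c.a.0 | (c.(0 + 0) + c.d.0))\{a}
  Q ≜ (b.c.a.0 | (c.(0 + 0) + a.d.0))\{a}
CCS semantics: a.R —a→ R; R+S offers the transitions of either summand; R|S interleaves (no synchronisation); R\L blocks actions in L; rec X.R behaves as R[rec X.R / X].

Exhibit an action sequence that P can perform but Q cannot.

cd

P's transition system — 12 states:
  s0 = (b.c.a.0 | (c.(0 + 0) + c.d.0))\{a} → -b-> s1, -c-> s2, -c-> s3
  s1 = (c.a.0 | (c.(0 + 0) + c.d.0))\{a} → -c-> s4, -c-> s5, -c-> s6
  s2 = (b.c.a.0 | (0 + 0))\{a} → -b-> s5
  s3 = (b.c.a.0 | d.0)\{a} → -b-> s6, -d-> s7
  s4 = (a.0 | (c.(0 + 0) + c.d.0))\{a} → -c-> s8, -c-> s9
  s5 = (c.a.0 | (0 + 0))\{a} → -c-> s8
  s6 = (c.a.0 | d.0)\{a} → -c-> s9, -d-> s10
  s7 = (b.c.a.0 | 0)\{a} → -b-> s10
  s8 = (a.0 | (0 + 0))\{a} → deadlocked
  s9 = (a.0 | d.0)\{a} → -d-> s11
  s10 = (c.a.0 | 0)\{a} → -c-> s11
  s11 = (a.0 | 0)\{a} → deadlocked
Q's transition system — 6 states:
  t0 = (b.c.a.0 | (c.(0 + 0) + a.d.0))\{a} → -b-> t1, -c-> t2
  t1 = (c.a.0 | (c.(0 + 0) + a.d.0))\{a} → -c-> t3, -c-> t4
  t2 = (b.c.a.0 | (0 + 0))\{a} → -b-> t4
  t3 = (a.0 | (c.(0 + 0) + a.d.0))\{a} → -c-> t5
  t4 = (c.a.0 | (0 + 0))\{a} → -c-> t5
  t5 = (a.0 | (0 + 0))\{a} → deadlocked
Trace ⟨cd⟩ through P, begin at {s0}:
  [1] c ⇒ {s2, s3}
  [2] d ⇒ {s7}
  ✓ P
Trace ⟨cd⟩ through Q, begin at {t0}:
  [1] c ⇒ {t2}
  [2] d ⇒ no successor for Q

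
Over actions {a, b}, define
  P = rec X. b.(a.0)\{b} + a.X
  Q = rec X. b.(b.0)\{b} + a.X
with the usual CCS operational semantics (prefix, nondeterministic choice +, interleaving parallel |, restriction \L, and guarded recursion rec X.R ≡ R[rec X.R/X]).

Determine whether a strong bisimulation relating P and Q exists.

NO

Reachable graph of P (3 states):
  u0 = rec X. b.(a.0)\{b} + a.X ⊢ —a→ u0, —b→ u1
  u1 = (a.0)\{b} ⊢ —a→ u2
  u2 = 0\{b} ⊢ deadlocked
Reachable graph of Q (2 states):
  v0 = rec X. b.(b.0)\{b} + a.X ⊢ —a→ v0, —b→ v1
  v1 = (b.0)\{b} ⊢ deadlocked
Partition-refinement fixed point:
  B0 = {u0}
  B1 = {u1}
  B2 = {u2, v1}
  B3 = {v0}
u0 ∈ B0, v0 ∈ B3 → different blocks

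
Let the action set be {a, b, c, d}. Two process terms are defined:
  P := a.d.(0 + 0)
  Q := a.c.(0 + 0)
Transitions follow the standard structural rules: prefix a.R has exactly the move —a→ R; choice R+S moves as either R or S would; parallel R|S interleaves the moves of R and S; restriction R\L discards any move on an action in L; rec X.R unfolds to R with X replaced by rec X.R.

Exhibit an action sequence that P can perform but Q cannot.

Reachable graph of P (3 states):
  m0 = a.d.(0 + 0) ⊢ =a=> m1
  m1 = d.(0 + 0) ⊢ =d=> m2
  m2 = 0 + 0 ⊢ stopped
Reachable graph of Q (3 states):
  n0 = a.c.(0 + 0) ⊢ =a=> n1
  n1 = c.(0 + 0) ⊢ =c=> n2
  n2 = 0 + 0 ⊢ stopped
Trace ⟨ad⟩ through P, begin at {m0}:
  step 1 (a): {m1}
  step 2 (d): {m2}
  ✓ P
Trace ⟨ad⟩ through Q, begin at {n0}:
  step 1 (a): {n1}
  step 2 (d): ∅ (Q stuck)

ad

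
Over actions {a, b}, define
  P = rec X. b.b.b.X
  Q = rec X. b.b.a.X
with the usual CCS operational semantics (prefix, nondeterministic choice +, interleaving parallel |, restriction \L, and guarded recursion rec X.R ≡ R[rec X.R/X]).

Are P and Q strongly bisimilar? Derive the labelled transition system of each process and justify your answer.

Reachable graph of P (3 states):
  u0 = rec X. b.b.b.X has moves -b-> u1
  u1 = b.b.(rec X. b.b.b.X) has moves -b-> u2
  u2 = b.(rec X. b.b.b.X) has moves -b-> u0
Reachable graph of Q (3 states):
  v0 = rec X. b.b.a.X has moves -b-> v1
  v1 = b.a.(rec X. b.b.a.X) has moves -b-> v2
  v2 = a.(rec X. b.b.a.X) has moves -a-> v0
Partition-refinement fixed point:
  B0 = {u0, u1, u2}
  B1 = {v0}
  B2 = {v1}
  B3 = {v2}
u0 ∈ B0, v0 ∈ B1 → different blocks

not bisimilar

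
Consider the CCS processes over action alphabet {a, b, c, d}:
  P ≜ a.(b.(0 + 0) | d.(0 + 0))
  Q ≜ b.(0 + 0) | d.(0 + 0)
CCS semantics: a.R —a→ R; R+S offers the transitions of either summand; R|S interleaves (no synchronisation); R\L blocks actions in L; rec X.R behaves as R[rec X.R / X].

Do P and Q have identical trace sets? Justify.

Reachable graph of P (5 states):
  s0 = a.(b.(0 + 0) | d.(0 + 0)) | —a→ s1
  s1 = b.(0 + 0) | d.(0 + 0) | —b→ s2, —d→ s3
  s2 = (0 + 0) | d.(0 + 0) | —d→ s4
  s3 = b.(0 + 0) | (0 + 0) | —b→ s4
  s4 = (0 + 0) | (0 + 0) | ·
Reachable graph of Q (4 states):
  t0 = b.(0 + 0) | d.(0 + 0) | —b→ t1, —d→ t2
  t1 = (0 + 0) | d.(0 + 0) | —d→ t3
  t2 = b.(0 + 0) | (0 + 0) | —b→ t3
  t3 = (0 + 0) | (0 + 0) | ·
Run σ = ⟨a⟩ on P: start {s0}
  [1] a ⇒ {s1}
  ✓ P
Run σ = ⟨a⟩ on Q: start {t0}
  [1] a ⇒ ∅ (Q stuck)

traces(P) ≠ traces(Q) — witness ⟨a⟩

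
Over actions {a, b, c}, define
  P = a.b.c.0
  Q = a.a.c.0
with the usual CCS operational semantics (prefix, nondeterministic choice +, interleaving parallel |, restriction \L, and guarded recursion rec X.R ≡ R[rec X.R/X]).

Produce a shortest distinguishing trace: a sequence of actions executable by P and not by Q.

ab

LTS(P): 4 reachable states
  m0 = a.b.c.0 → ··a··> m1
  m1 = b.c.0 → ··b··> m2
  m2 = c.0 → ··c··> m3
  m3 = 0 → deadlocked
LTS(Q): 4 reachable states
  n0 = a.a.c.0 → ··a··> n1
  n1 = a.c.0 → ··a··> n2
  n2 = c.0 → ··c··> n3
  n3 = 0 → deadlocked
Executing ab from P (initial set {m0}):
  step 1 (a): {m1}
  step 2 (b): {m2}
  ✓ P
Executing ab from Q (initial set {n0}):
  step 1 (a): {n1}
  step 2 (b): ∅  — Q cannot continue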